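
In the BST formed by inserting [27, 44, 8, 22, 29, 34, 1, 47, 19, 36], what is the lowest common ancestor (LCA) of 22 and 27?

Tree insertion order: [27, 44, 8, 22, 29, 34, 1, 47, 19, 36]
Tree (level-order array): [27, 8, 44, 1, 22, 29, 47, None, None, 19, None, None, 34, None, None, None, None, None, 36]
In a BST, the LCA of p=22, q=27 is the first node v on the
root-to-leaf path with p <= v <= q (go left if both < v, right if both > v).
Walk from root:
  at 27: 22 <= 27 <= 27, this is the LCA
LCA = 27


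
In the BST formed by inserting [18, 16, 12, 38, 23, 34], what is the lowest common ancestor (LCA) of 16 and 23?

Tree insertion order: [18, 16, 12, 38, 23, 34]
Tree (level-order array): [18, 16, 38, 12, None, 23, None, None, None, None, 34]
In a BST, the LCA of p=16, q=23 is the first node v on the
root-to-leaf path with p <= v <= q (go left if both < v, right if both > v).
Walk from root:
  at 18: 16 <= 18 <= 23, this is the LCA
LCA = 18


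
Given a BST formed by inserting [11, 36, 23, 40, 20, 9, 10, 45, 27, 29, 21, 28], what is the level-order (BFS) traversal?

Tree insertion order: [11, 36, 23, 40, 20, 9, 10, 45, 27, 29, 21, 28]
Tree (level-order array): [11, 9, 36, None, 10, 23, 40, None, None, 20, 27, None, 45, None, 21, None, 29, None, None, None, None, 28]
BFS from the root, enqueuing left then right child of each popped node:
  queue [11] -> pop 11, enqueue [9, 36], visited so far: [11]
  queue [9, 36] -> pop 9, enqueue [10], visited so far: [11, 9]
  queue [36, 10] -> pop 36, enqueue [23, 40], visited so far: [11, 9, 36]
  queue [10, 23, 40] -> pop 10, enqueue [none], visited so far: [11, 9, 36, 10]
  queue [23, 40] -> pop 23, enqueue [20, 27], visited so far: [11, 9, 36, 10, 23]
  queue [40, 20, 27] -> pop 40, enqueue [45], visited so far: [11, 9, 36, 10, 23, 40]
  queue [20, 27, 45] -> pop 20, enqueue [21], visited so far: [11, 9, 36, 10, 23, 40, 20]
  queue [27, 45, 21] -> pop 27, enqueue [29], visited so far: [11, 9, 36, 10, 23, 40, 20, 27]
  queue [45, 21, 29] -> pop 45, enqueue [none], visited so far: [11, 9, 36, 10, 23, 40, 20, 27, 45]
  queue [21, 29] -> pop 21, enqueue [none], visited so far: [11, 9, 36, 10, 23, 40, 20, 27, 45, 21]
  queue [29] -> pop 29, enqueue [28], visited so far: [11, 9, 36, 10, 23, 40, 20, 27, 45, 21, 29]
  queue [28] -> pop 28, enqueue [none], visited so far: [11, 9, 36, 10, 23, 40, 20, 27, 45, 21, 29, 28]
Result: [11, 9, 36, 10, 23, 40, 20, 27, 45, 21, 29, 28]


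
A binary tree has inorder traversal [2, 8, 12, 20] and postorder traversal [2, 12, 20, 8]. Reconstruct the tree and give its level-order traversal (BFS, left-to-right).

Inorder:   [2, 8, 12, 20]
Postorder: [2, 12, 20, 8]
Algorithm: postorder visits root last, so walk postorder right-to-left;
each value is the root of the current inorder slice — split it at that
value, recurse on the right subtree first, then the left.
Recursive splits:
  root=8; inorder splits into left=[2], right=[12, 20]
  root=20; inorder splits into left=[12], right=[]
  root=12; inorder splits into left=[], right=[]
  root=2; inorder splits into left=[], right=[]
Reconstructed level-order: [8, 2, 20, 12]


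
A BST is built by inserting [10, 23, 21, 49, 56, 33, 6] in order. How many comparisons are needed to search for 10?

Search path for 10: 10
Found: True
Comparisons: 1


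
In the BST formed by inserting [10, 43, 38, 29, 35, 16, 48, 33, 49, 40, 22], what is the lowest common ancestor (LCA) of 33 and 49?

Tree insertion order: [10, 43, 38, 29, 35, 16, 48, 33, 49, 40, 22]
Tree (level-order array): [10, None, 43, 38, 48, 29, 40, None, 49, 16, 35, None, None, None, None, None, 22, 33]
In a BST, the LCA of p=33, q=49 is the first node v on the
root-to-leaf path with p <= v <= q (go left if both < v, right if both > v).
Walk from root:
  at 10: both 33 and 49 > 10, go right
  at 43: 33 <= 43 <= 49, this is the LCA
LCA = 43


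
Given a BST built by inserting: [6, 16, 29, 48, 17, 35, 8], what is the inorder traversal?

Tree insertion order: [6, 16, 29, 48, 17, 35, 8]
Tree (level-order array): [6, None, 16, 8, 29, None, None, 17, 48, None, None, 35]
Inorder traversal: [6, 8, 16, 17, 29, 35, 48]


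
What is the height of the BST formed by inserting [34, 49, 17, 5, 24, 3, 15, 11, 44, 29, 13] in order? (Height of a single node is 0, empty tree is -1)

Insertion order: [34, 49, 17, 5, 24, 3, 15, 11, 44, 29, 13]
Tree (level-order array): [34, 17, 49, 5, 24, 44, None, 3, 15, None, 29, None, None, None, None, 11, None, None, None, None, 13]
Compute height bottom-up (empty subtree = -1):
  height(3) = 1 + max(-1, -1) = 0
  height(13) = 1 + max(-1, -1) = 0
  height(11) = 1 + max(-1, 0) = 1
  height(15) = 1 + max(1, -1) = 2
  height(5) = 1 + max(0, 2) = 3
  height(29) = 1 + max(-1, -1) = 0
  height(24) = 1 + max(-1, 0) = 1
  height(17) = 1 + max(3, 1) = 4
  height(44) = 1 + max(-1, -1) = 0
  height(49) = 1 + max(0, -1) = 1
  height(34) = 1 + max(4, 1) = 5
Height = 5


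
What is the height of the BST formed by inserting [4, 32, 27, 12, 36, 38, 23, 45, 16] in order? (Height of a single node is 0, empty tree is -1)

Insertion order: [4, 32, 27, 12, 36, 38, 23, 45, 16]
Tree (level-order array): [4, None, 32, 27, 36, 12, None, None, 38, None, 23, None, 45, 16]
Compute height bottom-up (empty subtree = -1):
  height(16) = 1 + max(-1, -1) = 0
  height(23) = 1 + max(0, -1) = 1
  height(12) = 1 + max(-1, 1) = 2
  height(27) = 1 + max(2, -1) = 3
  height(45) = 1 + max(-1, -1) = 0
  height(38) = 1 + max(-1, 0) = 1
  height(36) = 1 + max(-1, 1) = 2
  height(32) = 1 + max(3, 2) = 4
  height(4) = 1 + max(-1, 4) = 5
Height = 5


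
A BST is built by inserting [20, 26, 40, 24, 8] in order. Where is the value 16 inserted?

Starting tree (level order): [20, 8, 26, None, None, 24, 40]
Insertion path: 20 -> 8
Result: insert 16 as right child of 8
Final tree (level order): [20, 8, 26, None, 16, 24, 40]


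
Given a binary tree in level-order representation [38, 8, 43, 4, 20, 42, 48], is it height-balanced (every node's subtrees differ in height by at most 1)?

Tree (level-order array): [38, 8, 43, 4, 20, 42, 48]
Definition: a tree is height-balanced if, at every node, |h(left) - h(right)| <= 1 (empty subtree has height -1).
Bottom-up per-node check:
  node 4: h_left=-1, h_right=-1, diff=0 [OK], height=0
  node 20: h_left=-1, h_right=-1, diff=0 [OK], height=0
  node 8: h_left=0, h_right=0, diff=0 [OK], height=1
  node 42: h_left=-1, h_right=-1, diff=0 [OK], height=0
  node 48: h_left=-1, h_right=-1, diff=0 [OK], height=0
  node 43: h_left=0, h_right=0, diff=0 [OK], height=1
  node 38: h_left=1, h_right=1, diff=0 [OK], height=2
All nodes satisfy the balance condition.
Result: Balanced


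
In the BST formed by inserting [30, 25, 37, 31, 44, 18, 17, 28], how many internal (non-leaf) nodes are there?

Tree built from: [30, 25, 37, 31, 44, 18, 17, 28]
Tree (level-order array): [30, 25, 37, 18, 28, 31, 44, 17]
Rule: An internal node has at least one child.
Per-node child counts:
  node 30: 2 child(ren)
  node 25: 2 child(ren)
  node 18: 1 child(ren)
  node 17: 0 child(ren)
  node 28: 0 child(ren)
  node 37: 2 child(ren)
  node 31: 0 child(ren)
  node 44: 0 child(ren)
Matching nodes: [30, 25, 18, 37]
Count of internal (non-leaf) nodes: 4


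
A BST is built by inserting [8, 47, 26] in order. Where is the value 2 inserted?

Starting tree (level order): [8, None, 47, 26]
Insertion path: 8
Result: insert 2 as left child of 8
Final tree (level order): [8, 2, 47, None, None, 26]


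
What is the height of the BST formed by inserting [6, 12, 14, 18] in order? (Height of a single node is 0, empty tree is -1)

Insertion order: [6, 12, 14, 18]
Tree (level-order array): [6, None, 12, None, 14, None, 18]
Compute height bottom-up (empty subtree = -1):
  height(18) = 1 + max(-1, -1) = 0
  height(14) = 1 + max(-1, 0) = 1
  height(12) = 1 + max(-1, 1) = 2
  height(6) = 1 + max(-1, 2) = 3
Height = 3


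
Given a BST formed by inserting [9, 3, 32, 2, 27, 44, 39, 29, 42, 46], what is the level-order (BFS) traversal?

Tree insertion order: [9, 3, 32, 2, 27, 44, 39, 29, 42, 46]
Tree (level-order array): [9, 3, 32, 2, None, 27, 44, None, None, None, 29, 39, 46, None, None, None, 42]
BFS from the root, enqueuing left then right child of each popped node:
  queue [9] -> pop 9, enqueue [3, 32], visited so far: [9]
  queue [3, 32] -> pop 3, enqueue [2], visited so far: [9, 3]
  queue [32, 2] -> pop 32, enqueue [27, 44], visited so far: [9, 3, 32]
  queue [2, 27, 44] -> pop 2, enqueue [none], visited so far: [9, 3, 32, 2]
  queue [27, 44] -> pop 27, enqueue [29], visited so far: [9, 3, 32, 2, 27]
  queue [44, 29] -> pop 44, enqueue [39, 46], visited so far: [9, 3, 32, 2, 27, 44]
  queue [29, 39, 46] -> pop 29, enqueue [none], visited so far: [9, 3, 32, 2, 27, 44, 29]
  queue [39, 46] -> pop 39, enqueue [42], visited so far: [9, 3, 32, 2, 27, 44, 29, 39]
  queue [46, 42] -> pop 46, enqueue [none], visited so far: [9, 3, 32, 2, 27, 44, 29, 39, 46]
  queue [42] -> pop 42, enqueue [none], visited so far: [9, 3, 32, 2, 27, 44, 29, 39, 46, 42]
Result: [9, 3, 32, 2, 27, 44, 29, 39, 46, 42]


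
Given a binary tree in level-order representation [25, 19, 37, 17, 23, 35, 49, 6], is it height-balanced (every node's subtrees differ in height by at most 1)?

Tree (level-order array): [25, 19, 37, 17, 23, 35, 49, 6]
Definition: a tree is height-balanced if, at every node, |h(left) - h(right)| <= 1 (empty subtree has height -1).
Bottom-up per-node check:
  node 6: h_left=-1, h_right=-1, diff=0 [OK], height=0
  node 17: h_left=0, h_right=-1, diff=1 [OK], height=1
  node 23: h_left=-1, h_right=-1, diff=0 [OK], height=0
  node 19: h_left=1, h_right=0, diff=1 [OK], height=2
  node 35: h_left=-1, h_right=-1, diff=0 [OK], height=0
  node 49: h_left=-1, h_right=-1, diff=0 [OK], height=0
  node 37: h_left=0, h_right=0, diff=0 [OK], height=1
  node 25: h_left=2, h_right=1, diff=1 [OK], height=3
All nodes satisfy the balance condition.
Result: Balanced


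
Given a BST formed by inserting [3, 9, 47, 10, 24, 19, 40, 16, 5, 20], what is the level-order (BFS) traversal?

Tree insertion order: [3, 9, 47, 10, 24, 19, 40, 16, 5, 20]
Tree (level-order array): [3, None, 9, 5, 47, None, None, 10, None, None, 24, 19, 40, 16, 20]
BFS from the root, enqueuing left then right child of each popped node:
  queue [3] -> pop 3, enqueue [9], visited so far: [3]
  queue [9] -> pop 9, enqueue [5, 47], visited so far: [3, 9]
  queue [5, 47] -> pop 5, enqueue [none], visited so far: [3, 9, 5]
  queue [47] -> pop 47, enqueue [10], visited so far: [3, 9, 5, 47]
  queue [10] -> pop 10, enqueue [24], visited so far: [3, 9, 5, 47, 10]
  queue [24] -> pop 24, enqueue [19, 40], visited so far: [3, 9, 5, 47, 10, 24]
  queue [19, 40] -> pop 19, enqueue [16, 20], visited so far: [3, 9, 5, 47, 10, 24, 19]
  queue [40, 16, 20] -> pop 40, enqueue [none], visited so far: [3, 9, 5, 47, 10, 24, 19, 40]
  queue [16, 20] -> pop 16, enqueue [none], visited so far: [3, 9, 5, 47, 10, 24, 19, 40, 16]
  queue [20] -> pop 20, enqueue [none], visited so far: [3, 9, 5, 47, 10, 24, 19, 40, 16, 20]
Result: [3, 9, 5, 47, 10, 24, 19, 40, 16, 20]


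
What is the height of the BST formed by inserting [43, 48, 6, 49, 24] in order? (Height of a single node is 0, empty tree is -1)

Insertion order: [43, 48, 6, 49, 24]
Tree (level-order array): [43, 6, 48, None, 24, None, 49]
Compute height bottom-up (empty subtree = -1):
  height(24) = 1 + max(-1, -1) = 0
  height(6) = 1 + max(-1, 0) = 1
  height(49) = 1 + max(-1, -1) = 0
  height(48) = 1 + max(-1, 0) = 1
  height(43) = 1 + max(1, 1) = 2
Height = 2


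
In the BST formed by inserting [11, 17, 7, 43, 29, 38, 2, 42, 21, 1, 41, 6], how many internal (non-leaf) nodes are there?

Tree built from: [11, 17, 7, 43, 29, 38, 2, 42, 21, 1, 41, 6]
Tree (level-order array): [11, 7, 17, 2, None, None, 43, 1, 6, 29, None, None, None, None, None, 21, 38, None, None, None, 42, 41]
Rule: An internal node has at least one child.
Per-node child counts:
  node 11: 2 child(ren)
  node 7: 1 child(ren)
  node 2: 2 child(ren)
  node 1: 0 child(ren)
  node 6: 0 child(ren)
  node 17: 1 child(ren)
  node 43: 1 child(ren)
  node 29: 2 child(ren)
  node 21: 0 child(ren)
  node 38: 1 child(ren)
  node 42: 1 child(ren)
  node 41: 0 child(ren)
Matching nodes: [11, 7, 2, 17, 43, 29, 38, 42]
Count of internal (non-leaf) nodes: 8


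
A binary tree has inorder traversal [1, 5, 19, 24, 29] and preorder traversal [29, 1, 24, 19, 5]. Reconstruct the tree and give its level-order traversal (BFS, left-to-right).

Inorder:  [1, 5, 19, 24, 29]
Preorder: [29, 1, 24, 19, 5]
Algorithm: preorder visits root first, so consume preorder in order;
for each root, split the current inorder slice at that value into
left-subtree inorder and right-subtree inorder, then recurse.
Recursive splits:
  root=29; inorder splits into left=[1, 5, 19, 24], right=[]
  root=1; inorder splits into left=[], right=[5, 19, 24]
  root=24; inorder splits into left=[5, 19], right=[]
  root=19; inorder splits into left=[5], right=[]
  root=5; inorder splits into left=[], right=[]
Reconstructed level-order: [29, 1, 24, 19, 5]


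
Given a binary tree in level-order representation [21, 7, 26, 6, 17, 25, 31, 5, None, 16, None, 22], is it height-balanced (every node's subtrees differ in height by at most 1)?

Tree (level-order array): [21, 7, 26, 6, 17, 25, 31, 5, None, 16, None, 22]
Definition: a tree is height-balanced if, at every node, |h(left) - h(right)| <= 1 (empty subtree has height -1).
Bottom-up per-node check:
  node 5: h_left=-1, h_right=-1, diff=0 [OK], height=0
  node 6: h_left=0, h_right=-1, diff=1 [OK], height=1
  node 16: h_left=-1, h_right=-1, diff=0 [OK], height=0
  node 17: h_left=0, h_right=-1, diff=1 [OK], height=1
  node 7: h_left=1, h_right=1, diff=0 [OK], height=2
  node 22: h_left=-1, h_right=-1, diff=0 [OK], height=0
  node 25: h_left=0, h_right=-1, diff=1 [OK], height=1
  node 31: h_left=-1, h_right=-1, diff=0 [OK], height=0
  node 26: h_left=1, h_right=0, diff=1 [OK], height=2
  node 21: h_left=2, h_right=2, diff=0 [OK], height=3
All nodes satisfy the balance condition.
Result: Balanced


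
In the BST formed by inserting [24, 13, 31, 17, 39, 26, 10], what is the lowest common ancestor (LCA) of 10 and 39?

Tree insertion order: [24, 13, 31, 17, 39, 26, 10]
Tree (level-order array): [24, 13, 31, 10, 17, 26, 39]
In a BST, the LCA of p=10, q=39 is the first node v on the
root-to-leaf path with p <= v <= q (go left if both < v, right if both > v).
Walk from root:
  at 24: 10 <= 24 <= 39, this is the LCA
LCA = 24


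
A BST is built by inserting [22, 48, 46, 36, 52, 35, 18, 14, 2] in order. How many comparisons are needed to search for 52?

Search path for 52: 22 -> 48 -> 52
Found: True
Comparisons: 3


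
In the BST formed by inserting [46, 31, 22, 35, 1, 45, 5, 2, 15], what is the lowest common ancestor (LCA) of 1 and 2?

Tree insertion order: [46, 31, 22, 35, 1, 45, 5, 2, 15]
Tree (level-order array): [46, 31, None, 22, 35, 1, None, None, 45, None, 5, None, None, 2, 15]
In a BST, the LCA of p=1, q=2 is the first node v on the
root-to-leaf path with p <= v <= q (go left if both < v, right if both > v).
Walk from root:
  at 46: both 1 and 2 < 46, go left
  at 31: both 1 and 2 < 31, go left
  at 22: both 1 and 2 < 22, go left
  at 1: 1 <= 1 <= 2, this is the LCA
LCA = 1


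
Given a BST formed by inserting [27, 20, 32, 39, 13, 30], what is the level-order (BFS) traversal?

Tree insertion order: [27, 20, 32, 39, 13, 30]
Tree (level-order array): [27, 20, 32, 13, None, 30, 39]
BFS from the root, enqueuing left then right child of each popped node:
  queue [27] -> pop 27, enqueue [20, 32], visited so far: [27]
  queue [20, 32] -> pop 20, enqueue [13], visited so far: [27, 20]
  queue [32, 13] -> pop 32, enqueue [30, 39], visited so far: [27, 20, 32]
  queue [13, 30, 39] -> pop 13, enqueue [none], visited so far: [27, 20, 32, 13]
  queue [30, 39] -> pop 30, enqueue [none], visited so far: [27, 20, 32, 13, 30]
  queue [39] -> pop 39, enqueue [none], visited so far: [27, 20, 32, 13, 30, 39]
Result: [27, 20, 32, 13, 30, 39]


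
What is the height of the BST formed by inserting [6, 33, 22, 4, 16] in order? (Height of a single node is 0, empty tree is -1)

Insertion order: [6, 33, 22, 4, 16]
Tree (level-order array): [6, 4, 33, None, None, 22, None, 16]
Compute height bottom-up (empty subtree = -1):
  height(4) = 1 + max(-1, -1) = 0
  height(16) = 1 + max(-1, -1) = 0
  height(22) = 1 + max(0, -1) = 1
  height(33) = 1 + max(1, -1) = 2
  height(6) = 1 + max(0, 2) = 3
Height = 3


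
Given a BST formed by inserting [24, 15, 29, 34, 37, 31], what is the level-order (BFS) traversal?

Tree insertion order: [24, 15, 29, 34, 37, 31]
Tree (level-order array): [24, 15, 29, None, None, None, 34, 31, 37]
BFS from the root, enqueuing left then right child of each popped node:
  queue [24] -> pop 24, enqueue [15, 29], visited so far: [24]
  queue [15, 29] -> pop 15, enqueue [none], visited so far: [24, 15]
  queue [29] -> pop 29, enqueue [34], visited so far: [24, 15, 29]
  queue [34] -> pop 34, enqueue [31, 37], visited so far: [24, 15, 29, 34]
  queue [31, 37] -> pop 31, enqueue [none], visited so far: [24, 15, 29, 34, 31]
  queue [37] -> pop 37, enqueue [none], visited so far: [24, 15, 29, 34, 31, 37]
Result: [24, 15, 29, 34, 31, 37]


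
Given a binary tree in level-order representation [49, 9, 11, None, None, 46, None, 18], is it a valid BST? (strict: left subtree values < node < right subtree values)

Level-order array: [49, 9, 11, None, None, 46, None, 18]
Validate using subtree bounds (lo, hi): at each node, require lo < value < hi,
then recurse left with hi=value and right with lo=value.
Preorder trace (stopping at first violation):
  at node 49 with bounds (-inf, +inf): OK
  at node 9 with bounds (-inf, 49): OK
  at node 11 with bounds (49, +inf): VIOLATION
Node 11 violates its bound: not (49 < 11 < +inf).
Result: Not a valid BST


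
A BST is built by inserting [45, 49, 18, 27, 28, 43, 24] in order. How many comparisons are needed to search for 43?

Search path for 43: 45 -> 18 -> 27 -> 28 -> 43
Found: True
Comparisons: 5


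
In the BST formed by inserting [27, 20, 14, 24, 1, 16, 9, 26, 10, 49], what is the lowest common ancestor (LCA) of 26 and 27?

Tree insertion order: [27, 20, 14, 24, 1, 16, 9, 26, 10, 49]
Tree (level-order array): [27, 20, 49, 14, 24, None, None, 1, 16, None, 26, None, 9, None, None, None, None, None, 10]
In a BST, the LCA of p=26, q=27 is the first node v on the
root-to-leaf path with p <= v <= q (go left if both < v, right if both > v).
Walk from root:
  at 27: 26 <= 27 <= 27, this is the LCA
LCA = 27


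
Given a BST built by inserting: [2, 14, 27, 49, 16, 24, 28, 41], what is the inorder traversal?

Tree insertion order: [2, 14, 27, 49, 16, 24, 28, 41]
Tree (level-order array): [2, None, 14, None, 27, 16, 49, None, 24, 28, None, None, None, None, 41]
Inorder traversal: [2, 14, 16, 24, 27, 28, 41, 49]


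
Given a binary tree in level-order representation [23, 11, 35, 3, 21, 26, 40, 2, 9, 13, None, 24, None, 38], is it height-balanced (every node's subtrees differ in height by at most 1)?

Tree (level-order array): [23, 11, 35, 3, 21, 26, 40, 2, 9, 13, None, 24, None, 38]
Definition: a tree is height-balanced if, at every node, |h(left) - h(right)| <= 1 (empty subtree has height -1).
Bottom-up per-node check:
  node 2: h_left=-1, h_right=-1, diff=0 [OK], height=0
  node 9: h_left=-1, h_right=-1, diff=0 [OK], height=0
  node 3: h_left=0, h_right=0, diff=0 [OK], height=1
  node 13: h_left=-1, h_right=-1, diff=0 [OK], height=0
  node 21: h_left=0, h_right=-1, diff=1 [OK], height=1
  node 11: h_left=1, h_right=1, diff=0 [OK], height=2
  node 24: h_left=-1, h_right=-1, diff=0 [OK], height=0
  node 26: h_left=0, h_right=-1, diff=1 [OK], height=1
  node 38: h_left=-1, h_right=-1, diff=0 [OK], height=0
  node 40: h_left=0, h_right=-1, diff=1 [OK], height=1
  node 35: h_left=1, h_right=1, diff=0 [OK], height=2
  node 23: h_left=2, h_right=2, diff=0 [OK], height=3
All nodes satisfy the balance condition.
Result: Balanced


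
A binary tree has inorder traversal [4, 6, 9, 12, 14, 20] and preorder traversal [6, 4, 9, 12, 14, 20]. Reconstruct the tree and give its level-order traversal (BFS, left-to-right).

Inorder:  [4, 6, 9, 12, 14, 20]
Preorder: [6, 4, 9, 12, 14, 20]
Algorithm: preorder visits root first, so consume preorder in order;
for each root, split the current inorder slice at that value into
left-subtree inorder and right-subtree inorder, then recurse.
Recursive splits:
  root=6; inorder splits into left=[4], right=[9, 12, 14, 20]
  root=4; inorder splits into left=[], right=[]
  root=9; inorder splits into left=[], right=[12, 14, 20]
  root=12; inorder splits into left=[], right=[14, 20]
  root=14; inorder splits into left=[], right=[20]
  root=20; inorder splits into left=[], right=[]
Reconstructed level-order: [6, 4, 9, 12, 14, 20]


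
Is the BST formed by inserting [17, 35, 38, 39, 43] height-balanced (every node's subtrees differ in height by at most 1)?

Tree (level-order array): [17, None, 35, None, 38, None, 39, None, 43]
Definition: a tree is height-balanced if, at every node, |h(left) - h(right)| <= 1 (empty subtree has height -1).
Bottom-up per-node check:
  node 43: h_left=-1, h_right=-1, diff=0 [OK], height=0
  node 39: h_left=-1, h_right=0, diff=1 [OK], height=1
  node 38: h_left=-1, h_right=1, diff=2 [FAIL (|-1-1|=2 > 1)], height=2
  node 35: h_left=-1, h_right=2, diff=3 [FAIL (|-1-2|=3 > 1)], height=3
  node 17: h_left=-1, h_right=3, diff=4 [FAIL (|-1-3|=4 > 1)], height=4
Node 38 violates the condition: |-1 - 1| = 2 > 1.
Result: Not balanced


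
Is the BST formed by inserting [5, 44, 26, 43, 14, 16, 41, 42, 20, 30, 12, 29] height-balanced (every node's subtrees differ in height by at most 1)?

Tree (level-order array): [5, None, 44, 26, None, 14, 43, 12, 16, 41, None, None, None, None, 20, 30, 42, None, None, 29]
Definition: a tree is height-balanced if, at every node, |h(left) - h(right)| <= 1 (empty subtree has height -1).
Bottom-up per-node check:
  node 12: h_left=-1, h_right=-1, diff=0 [OK], height=0
  node 20: h_left=-1, h_right=-1, diff=0 [OK], height=0
  node 16: h_left=-1, h_right=0, diff=1 [OK], height=1
  node 14: h_left=0, h_right=1, diff=1 [OK], height=2
  node 29: h_left=-1, h_right=-1, diff=0 [OK], height=0
  node 30: h_left=0, h_right=-1, diff=1 [OK], height=1
  node 42: h_left=-1, h_right=-1, diff=0 [OK], height=0
  node 41: h_left=1, h_right=0, diff=1 [OK], height=2
  node 43: h_left=2, h_right=-1, diff=3 [FAIL (|2--1|=3 > 1)], height=3
  node 26: h_left=2, h_right=3, diff=1 [OK], height=4
  node 44: h_left=4, h_right=-1, diff=5 [FAIL (|4--1|=5 > 1)], height=5
  node 5: h_left=-1, h_right=5, diff=6 [FAIL (|-1-5|=6 > 1)], height=6
Node 43 violates the condition: |2 - -1| = 3 > 1.
Result: Not balanced


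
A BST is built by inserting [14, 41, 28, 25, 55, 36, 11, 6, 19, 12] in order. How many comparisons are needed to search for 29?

Search path for 29: 14 -> 41 -> 28 -> 36
Found: False
Comparisons: 4


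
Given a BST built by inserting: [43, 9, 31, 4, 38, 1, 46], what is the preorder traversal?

Tree insertion order: [43, 9, 31, 4, 38, 1, 46]
Tree (level-order array): [43, 9, 46, 4, 31, None, None, 1, None, None, 38]
Preorder traversal: [43, 9, 4, 1, 31, 38, 46]


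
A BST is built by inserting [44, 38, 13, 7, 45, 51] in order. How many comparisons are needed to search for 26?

Search path for 26: 44 -> 38 -> 13
Found: False
Comparisons: 3


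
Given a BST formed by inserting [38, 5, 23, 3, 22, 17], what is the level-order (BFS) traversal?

Tree insertion order: [38, 5, 23, 3, 22, 17]
Tree (level-order array): [38, 5, None, 3, 23, None, None, 22, None, 17]
BFS from the root, enqueuing left then right child of each popped node:
  queue [38] -> pop 38, enqueue [5], visited so far: [38]
  queue [5] -> pop 5, enqueue [3, 23], visited so far: [38, 5]
  queue [3, 23] -> pop 3, enqueue [none], visited so far: [38, 5, 3]
  queue [23] -> pop 23, enqueue [22], visited so far: [38, 5, 3, 23]
  queue [22] -> pop 22, enqueue [17], visited so far: [38, 5, 3, 23, 22]
  queue [17] -> pop 17, enqueue [none], visited so far: [38, 5, 3, 23, 22, 17]
Result: [38, 5, 3, 23, 22, 17]


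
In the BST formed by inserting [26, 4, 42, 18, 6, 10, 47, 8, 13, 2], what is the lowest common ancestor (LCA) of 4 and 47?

Tree insertion order: [26, 4, 42, 18, 6, 10, 47, 8, 13, 2]
Tree (level-order array): [26, 4, 42, 2, 18, None, 47, None, None, 6, None, None, None, None, 10, 8, 13]
In a BST, the LCA of p=4, q=47 is the first node v on the
root-to-leaf path with p <= v <= q (go left if both < v, right if both > v).
Walk from root:
  at 26: 4 <= 26 <= 47, this is the LCA
LCA = 26


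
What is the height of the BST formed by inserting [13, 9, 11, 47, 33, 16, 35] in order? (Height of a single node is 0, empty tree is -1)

Insertion order: [13, 9, 11, 47, 33, 16, 35]
Tree (level-order array): [13, 9, 47, None, 11, 33, None, None, None, 16, 35]
Compute height bottom-up (empty subtree = -1):
  height(11) = 1 + max(-1, -1) = 0
  height(9) = 1 + max(-1, 0) = 1
  height(16) = 1 + max(-1, -1) = 0
  height(35) = 1 + max(-1, -1) = 0
  height(33) = 1 + max(0, 0) = 1
  height(47) = 1 + max(1, -1) = 2
  height(13) = 1 + max(1, 2) = 3
Height = 3


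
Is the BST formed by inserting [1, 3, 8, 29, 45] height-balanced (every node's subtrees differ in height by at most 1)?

Tree (level-order array): [1, None, 3, None, 8, None, 29, None, 45]
Definition: a tree is height-balanced if, at every node, |h(left) - h(right)| <= 1 (empty subtree has height -1).
Bottom-up per-node check:
  node 45: h_left=-1, h_right=-1, diff=0 [OK], height=0
  node 29: h_left=-1, h_right=0, diff=1 [OK], height=1
  node 8: h_left=-1, h_right=1, diff=2 [FAIL (|-1-1|=2 > 1)], height=2
  node 3: h_left=-1, h_right=2, diff=3 [FAIL (|-1-2|=3 > 1)], height=3
  node 1: h_left=-1, h_right=3, diff=4 [FAIL (|-1-3|=4 > 1)], height=4
Node 8 violates the condition: |-1 - 1| = 2 > 1.
Result: Not balanced


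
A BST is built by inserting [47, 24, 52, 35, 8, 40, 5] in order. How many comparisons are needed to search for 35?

Search path for 35: 47 -> 24 -> 35
Found: True
Comparisons: 3


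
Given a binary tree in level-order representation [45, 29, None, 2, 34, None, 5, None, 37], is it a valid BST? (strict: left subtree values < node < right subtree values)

Level-order array: [45, 29, None, 2, 34, None, 5, None, 37]
Validate using subtree bounds (lo, hi): at each node, require lo < value < hi,
then recurse left with hi=value and right with lo=value.
Preorder trace (stopping at first violation):
  at node 45 with bounds (-inf, +inf): OK
  at node 29 with bounds (-inf, 45): OK
  at node 2 with bounds (-inf, 29): OK
  at node 5 with bounds (2, 29): OK
  at node 34 with bounds (29, 45): OK
  at node 37 with bounds (34, 45): OK
No violation found at any node.
Result: Valid BST


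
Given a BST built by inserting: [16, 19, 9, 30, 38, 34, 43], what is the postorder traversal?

Tree insertion order: [16, 19, 9, 30, 38, 34, 43]
Tree (level-order array): [16, 9, 19, None, None, None, 30, None, 38, 34, 43]
Postorder traversal: [9, 34, 43, 38, 30, 19, 16]


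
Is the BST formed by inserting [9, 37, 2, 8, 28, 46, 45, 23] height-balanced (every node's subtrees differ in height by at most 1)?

Tree (level-order array): [9, 2, 37, None, 8, 28, 46, None, None, 23, None, 45]
Definition: a tree is height-balanced if, at every node, |h(left) - h(right)| <= 1 (empty subtree has height -1).
Bottom-up per-node check:
  node 8: h_left=-1, h_right=-1, diff=0 [OK], height=0
  node 2: h_left=-1, h_right=0, diff=1 [OK], height=1
  node 23: h_left=-1, h_right=-1, diff=0 [OK], height=0
  node 28: h_left=0, h_right=-1, diff=1 [OK], height=1
  node 45: h_left=-1, h_right=-1, diff=0 [OK], height=0
  node 46: h_left=0, h_right=-1, diff=1 [OK], height=1
  node 37: h_left=1, h_right=1, diff=0 [OK], height=2
  node 9: h_left=1, h_right=2, diff=1 [OK], height=3
All nodes satisfy the balance condition.
Result: Balanced


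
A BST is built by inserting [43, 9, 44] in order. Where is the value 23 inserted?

Starting tree (level order): [43, 9, 44]
Insertion path: 43 -> 9
Result: insert 23 as right child of 9
Final tree (level order): [43, 9, 44, None, 23]


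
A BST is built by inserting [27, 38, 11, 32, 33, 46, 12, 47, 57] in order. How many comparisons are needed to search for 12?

Search path for 12: 27 -> 11 -> 12
Found: True
Comparisons: 3


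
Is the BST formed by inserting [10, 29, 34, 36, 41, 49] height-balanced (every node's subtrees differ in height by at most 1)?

Tree (level-order array): [10, None, 29, None, 34, None, 36, None, 41, None, 49]
Definition: a tree is height-balanced if, at every node, |h(left) - h(right)| <= 1 (empty subtree has height -1).
Bottom-up per-node check:
  node 49: h_left=-1, h_right=-1, diff=0 [OK], height=0
  node 41: h_left=-1, h_right=0, diff=1 [OK], height=1
  node 36: h_left=-1, h_right=1, diff=2 [FAIL (|-1-1|=2 > 1)], height=2
  node 34: h_left=-1, h_right=2, diff=3 [FAIL (|-1-2|=3 > 1)], height=3
  node 29: h_left=-1, h_right=3, diff=4 [FAIL (|-1-3|=4 > 1)], height=4
  node 10: h_left=-1, h_right=4, diff=5 [FAIL (|-1-4|=5 > 1)], height=5
Node 36 violates the condition: |-1 - 1| = 2 > 1.
Result: Not balanced


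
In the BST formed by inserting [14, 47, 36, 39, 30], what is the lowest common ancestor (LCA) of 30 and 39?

Tree insertion order: [14, 47, 36, 39, 30]
Tree (level-order array): [14, None, 47, 36, None, 30, 39]
In a BST, the LCA of p=30, q=39 is the first node v on the
root-to-leaf path with p <= v <= q (go left if both < v, right if both > v).
Walk from root:
  at 14: both 30 and 39 > 14, go right
  at 47: both 30 and 39 < 47, go left
  at 36: 30 <= 36 <= 39, this is the LCA
LCA = 36


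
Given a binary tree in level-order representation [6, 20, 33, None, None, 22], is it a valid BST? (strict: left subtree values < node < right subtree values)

Level-order array: [6, 20, 33, None, None, 22]
Validate using subtree bounds (lo, hi): at each node, require lo < value < hi,
then recurse left with hi=value and right with lo=value.
Preorder trace (stopping at first violation):
  at node 6 with bounds (-inf, +inf): OK
  at node 20 with bounds (-inf, 6): VIOLATION
Node 20 violates its bound: not (-inf < 20 < 6).
Result: Not a valid BST


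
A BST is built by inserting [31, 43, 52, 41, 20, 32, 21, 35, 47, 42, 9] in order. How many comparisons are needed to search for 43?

Search path for 43: 31 -> 43
Found: True
Comparisons: 2


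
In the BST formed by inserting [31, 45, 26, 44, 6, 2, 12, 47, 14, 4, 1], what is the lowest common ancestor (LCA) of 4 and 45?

Tree insertion order: [31, 45, 26, 44, 6, 2, 12, 47, 14, 4, 1]
Tree (level-order array): [31, 26, 45, 6, None, 44, 47, 2, 12, None, None, None, None, 1, 4, None, 14]
In a BST, the LCA of p=4, q=45 is the first node v on the
root-to-leaf path with p <= v <= q (go left if both < v, right if both > v).
Walk from root:
  at 31: 4 <= 31 <= 45, this is the LCA
LCA = 31


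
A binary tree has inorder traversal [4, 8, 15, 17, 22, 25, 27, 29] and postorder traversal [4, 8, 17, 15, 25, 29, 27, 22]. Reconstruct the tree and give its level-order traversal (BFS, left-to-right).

Inorder:   [4, 8, 15, 17, 22, 25, 27, 29]
Postorder: [4, 8, 17, 15, 25, 29, 27, 22]
Algorithm: postorder visits root last, so walk postorder right-to-left;
each value is the root of the current inorder slice — split it at that
value, recurse on the right subtree first, then the left.
Recursive splits:
  root=22; inorder splits into left=[4, 8, 15, 17], right=[25, 27, 29]
  root=27; inorder splits into left=[25], right=[29]
  root=29; inorder splits into left=[], right=[]
  root=25; inorder splits into left=[], right=[]
  root=15; inorder splits into left=[4, 8], right=[17]
  root=17; inorder splits into left=[], right=[]
  root=8; inorder splits into left=[4], right=[]
  root=4; inorder splits into left=[], right=[]
Reconstructed level-order: [22, 15, 27, 8, 17, 25, 29, 4]


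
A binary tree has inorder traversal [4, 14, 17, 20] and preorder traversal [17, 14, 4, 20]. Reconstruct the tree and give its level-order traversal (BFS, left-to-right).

Inorder:  [4, 14, 17, 20]
Preorder: [17, 14, 4, 20]
Algorithm: preorder visits root first, so consume preorder in order;
for each root, split the current inorder slice at that value into
left-subtree inorder and right-subtree inorder, then recurse.
Recursive splits:
  root=17; inorder splits into left=[4, 14], right=[20]
  root=14; inorder splits into left=[4], right=[]
  root=4; inorder splits into left=[], right=[]
  root=20; inorder splits into left=[], right=[]
Reconstructed level-order: [17, 14, 20, 4]


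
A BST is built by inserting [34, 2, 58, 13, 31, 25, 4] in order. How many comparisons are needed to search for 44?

Search path for 44: 34 -> 58
Found: False
Comparisons: 2


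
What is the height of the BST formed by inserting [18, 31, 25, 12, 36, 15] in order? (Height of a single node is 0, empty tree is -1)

Insertion order: [18, 31, 25, 12, 36, 15]
Tree (level-order array): [18, 12, 31, None, 15, 25, 36]
Compute height bottom-up (empty subtree = -1):
  height(15) = 1 + max(-1, -1) = 0
  height(12) = 1 + max(-1, 0) = 1
  height(25) = 1 + max(-1, -1) = 0
  height(36) = 1 + max(-1, -1) = 0
  height(31) = 1 + max(0, 0) = 1
  height(18) = 1 + max(1, 1) = 2
Height = 2


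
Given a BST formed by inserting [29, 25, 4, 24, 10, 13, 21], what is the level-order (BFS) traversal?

Tree insertion order: [29, 25, 4, 24, 10, 13, 21]
Tree (level-order array): [29, 25, None, 4, None, None, 24, 10, None, None, 13, None, 21]
BFS from the root, enqueuing left then right child of each popped node:
  queue [29] -> pop 29, enqueue [25], visited so far: [29]
  queue [25] -> pop 25, enqueue [4], visited so far: [29, 25]
  queue [4] -> pop 4, enqueue [24], visited so far: [29, 25, 4]
  queue [24] -> pop 24, enqueue [10], visited so far: [29, 25, 4, 24]
  queue [10] -> pop 10, enqueue [13], visited so far: [29, 25, 4, 24, 10]
  queue [13] -> pop 13, enqueue [21], visited so far: [29, 25, 4, 24, 10, 13]
  queue [21] -> pop 21, enqueue [none], visited so far: [29, 25, 4, 24, 10, 13, 21]
Result: [29, 25, 4, 24, 10, 13, 21]


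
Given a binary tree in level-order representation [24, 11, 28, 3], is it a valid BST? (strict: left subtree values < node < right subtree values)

Level-order array: [24, 11, 28, 3]
Validate using subtree bounds (lo, hi): at each node, require lo < value < hi,
then recurse left with hi=value and right with lo=value.
Preorder trace (stopping at first violation):
  at node 24 with bounds (-inf, +inf): OK
  at node 11 with bounds (-inf, 24): OK
  at node 3 with bounds (-inf, 11): OK
  at node 28 with bounds (24, +inf): OK
No violation found at any node.
Result: Valid BST


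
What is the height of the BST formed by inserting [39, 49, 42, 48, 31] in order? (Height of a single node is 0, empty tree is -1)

Insertion order: [39, 49, 42, 48, 31]
Tree (level-order array): [39, 31, 49, None, None, 42, None, None, 48]
Compute height bottom-up (empty subtree = -1):
  height(31) = 1 + max(-1, -1) = 0
  height(48) = 1 + max(-1, -1) = 0
  height(42) = 1 + max(-1, 0) = 1
  height(49) = 1 + max(1, -1) = 2
  height(39) = 1 + max(0, 2) = 3
Height = 3


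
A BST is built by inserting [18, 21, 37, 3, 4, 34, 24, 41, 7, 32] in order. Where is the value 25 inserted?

Starting tree (level order): [18, 3, 21, None, 4, None, 37, None, 7, 34, 41, None, None, 24, None, None, None, None, 32]
Insertion path: 18 -> 21 -> 37 -> 34 -> 24 -> 32
Result: insert 25 as left child of 32
Final tree (level order): [18, 3, 21, None, 4, None, 37, None, 7, 34, 41, None, None, 24, None, None, None, None, 32, 25]


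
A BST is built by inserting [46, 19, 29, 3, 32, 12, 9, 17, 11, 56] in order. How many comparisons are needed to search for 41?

Search path for 41: 46 -> 19 -> 29 -> 32
Found: False
Comparisons: 4


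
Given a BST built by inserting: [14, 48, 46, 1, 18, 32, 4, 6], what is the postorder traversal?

Tree insertion order: [14, 48, 46, 1, 18, 32, 4, 6]
Tree (level-order array): [14, 1, 48, None, 4, 46, None, None, 6, 18, None, None, None, None, 32]
Postorder traversal: [6, 4, 1, 32, 18, 46, 48, 14]


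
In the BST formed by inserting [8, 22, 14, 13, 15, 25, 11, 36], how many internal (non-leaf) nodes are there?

Tree built from: [8, 22, 14, 13, 15, 25, 11, 36]
Tree (level-order array): [8, None, 22, 14, 25, 13, 15, None, 36, 11]
Rule: An internal node has at least one child.
Per-node child counts:
  node 8: 1 child(ren)
  node 22: 2 child(ren)
  node 14: 2 child(ren)
  node 13: 1 child(ren)
  node 11: 0 child(ren)
  node 15: 0 child(ren)
  node 25: 1 child(ren)
  node 36: 0 child(ren)
Matching nodes: [8, 22, 14, 13, 25]
Count of internal (non-leaf) nodes: 5


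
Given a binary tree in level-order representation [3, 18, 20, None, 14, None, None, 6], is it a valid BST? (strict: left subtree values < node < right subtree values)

Level-order array: [3, 18, 20, None, 14, None, None, 6]
Validate using subtree bounds (lo, hi): at each node, require lo < value < hi,
then recurse left with hi=value and right with lo=value.
Preorder trace (stopping at first violation):
  at node 3 with bounds (-inf, +inf): OK
  at node 18 with bounds (-inf, 3): VIOLATION
Node 18 violates its bound: not (-inf < 18 < 3).
Result: Not a valid BST


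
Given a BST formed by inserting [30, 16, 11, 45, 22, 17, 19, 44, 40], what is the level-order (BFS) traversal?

Tree insertion order: [30, 16, 11, 45, 22, 17, 19, 44, 40]
Tree (level-order array): [30, 16, 45, 11, 22, 44, None, None, None, 17, None, 40, None, None, 19]
BFS from the root, enqueuing left then right child of each popped node:
  queue [30] -> pop 30, enqueue [16, 45], visited so far: [30]
  queue [16, 45] -> pop 16, enqueue [11, 22], visited so far: [30, 16]
  queue [45, 11, 22] -> pop 45, enqueue [44], visited so far: [30, 16, 45]
  queue [11, 22, 44] -> pop 11, enqueue [none], visited so far: [30, 16, 45, 11]
  queue [22, 44] -> pop 22, enqueue [17], visited so far: [30, 16, 45, 11, 22]
  queue [44, 17] -> pop 44, enqueue [40], visited so far: [30, 16, 45, 11, 22, 44]
  queue [17, 40] -> pop 17, enqueue [19], visited so far: [30, 16, 45, 11, 22, 44, 17]
  queue [40, 19] -> pop 40, enqueue [none], visited so far: [30, 16, 45, 11, 22, 44, 17, 40]
  queue [19] -> pop 19, enqueue [none], visited so far: [30, 16, 45, 11, 22, 44, 17, 40, 19]
Result: [30, 16, 45, 11, 22, 44, 17, 40, 19]


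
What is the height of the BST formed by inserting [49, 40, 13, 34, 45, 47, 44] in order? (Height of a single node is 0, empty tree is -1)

Insertion order: [49, 40, 13, 34, 45, 47, 44]
Tree (level-order array): [49, 40, None, 13, 45, None, 34, 44, 47]
Compute height bottom-up (empty subtree = -1):
  height(34) = 1 + max(-1, -1) = 0
  height(13) = 1 + max(-1, 0) = 1
  height(44) = 1 + max(-1, -1) = 0
  height(47) = 1 + max(-1, -1) = 0
  height(45) = 1 + max(0, 0) = 1
  height(40) = 1 + max(1, 1) = 2
  height(49) = 1 + max(2, -1) = 3
Height = 3


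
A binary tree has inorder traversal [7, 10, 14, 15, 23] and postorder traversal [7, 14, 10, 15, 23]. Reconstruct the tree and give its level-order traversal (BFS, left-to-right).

Inorder:   [7, 10, 14, 15, 23]
Postorder: [7, 14, 10, 15, 23]
Algorithm: postorder visits root last, so walk postorder right-to-left;
each value is the root of the current inorder slice — split it at that
value, recurse on the right subtree first, then the left.
Recursive splits:
  root=23; inorder splits into left=[7, 10, 14, 15], right=[]
  root=15; inorder splits into left=[7, 10, 14], right=[]
  root=10; inorder splits into left=[7], right=[14]
  root=14; inorder splits into left=[], right=[]
  root=7; inorder splits into left=[], right=[]
Reconstructed level-order: [23, 15, 10, 7, 14]


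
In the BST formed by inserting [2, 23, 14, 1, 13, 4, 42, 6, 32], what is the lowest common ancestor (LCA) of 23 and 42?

Tree insertion order: [2, 23, 14, 1, 13, 4, 42, 6, 32]
Tree (level-order array): [2, 1, 23, None, None, 14, 42, 13, None, 32, None, 4, None, None, None, None, 6]
In a BST, the LCA of p=23, q=42 is the first node v on the
root-to-leaf path with p <= v <= q (go left if both < v, right if both > v).
Walk from root:
  at 2: both 23 and 42 > 2, go right
  at 23: 23 <= 23 <= 42, this is the LCA
LCA = 23
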